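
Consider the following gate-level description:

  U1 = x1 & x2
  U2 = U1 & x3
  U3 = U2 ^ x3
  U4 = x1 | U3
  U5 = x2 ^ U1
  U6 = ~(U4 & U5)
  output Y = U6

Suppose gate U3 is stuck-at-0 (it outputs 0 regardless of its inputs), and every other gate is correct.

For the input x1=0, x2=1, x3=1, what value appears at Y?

Propagate with U3 forced: U1=0, U2=0, U3=0 [stuck-at-0], U4=0, U5=1, U6=1.
So Y = 1. (Without the fault it would be 0.)

1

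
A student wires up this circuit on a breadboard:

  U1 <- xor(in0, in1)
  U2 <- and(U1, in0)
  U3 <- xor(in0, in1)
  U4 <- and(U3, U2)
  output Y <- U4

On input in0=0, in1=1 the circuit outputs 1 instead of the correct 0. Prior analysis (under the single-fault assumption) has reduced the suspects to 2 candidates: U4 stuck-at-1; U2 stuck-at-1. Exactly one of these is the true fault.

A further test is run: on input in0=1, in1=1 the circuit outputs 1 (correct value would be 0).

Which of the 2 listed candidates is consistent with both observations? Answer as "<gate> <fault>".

U4 stuck-at-1

Evaluate each candidate on input in0=1, in1=1:
  U4 stuck-at-1: U1=0, U2=0, U3=0, U4=1 [stuck-at-1] → 1 — matches
  U2 stuck-at-1: U1=0, U2=1 [stuck-at-1], U3=0, U4=0 → 0 — eliminated
Only U4 stuck-at-1 reproduces the observed 1.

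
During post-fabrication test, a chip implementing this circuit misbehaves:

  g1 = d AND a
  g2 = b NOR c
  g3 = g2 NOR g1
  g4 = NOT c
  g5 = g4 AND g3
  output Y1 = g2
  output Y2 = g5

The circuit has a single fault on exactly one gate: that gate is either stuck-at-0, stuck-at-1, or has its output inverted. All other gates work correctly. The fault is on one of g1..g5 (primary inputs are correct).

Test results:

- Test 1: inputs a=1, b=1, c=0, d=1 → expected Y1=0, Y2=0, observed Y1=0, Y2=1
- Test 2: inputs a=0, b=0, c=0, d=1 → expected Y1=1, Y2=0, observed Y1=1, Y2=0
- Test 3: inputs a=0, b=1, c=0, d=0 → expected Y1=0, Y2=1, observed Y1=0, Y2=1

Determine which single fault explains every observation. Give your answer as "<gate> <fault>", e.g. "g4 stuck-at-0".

g1 stuck-at-0

Fault-free values for test 1 (a=1, b=1, c=0, d=1): g1=1, g2=0, g3=0, g4=1, g5=0, giving Y1=0, Y2=0. Observed Y1=0, Y2=1.
Test 1: faults giving observed Y1=0, Y2=1 are {g1 stuck-at-0, g1 inverted output, g3 stuck-at-1, g3 inverted output, g5 stuck-at-1, g5 inverted output}.
Test 2 (a=0, b=0, c=0, d=1): fault-free g1=0, g2=1, g3=0, g4=1, g5=0 → Y1=1, Y2=0; observed Y1=1, Y2=0. Eliminates g3 stuck-at-1, g3 inverted output, g5 stuck-at-1, g5 inverted output.
Test 3 (a=0, b=1, c=0, d=0): fault-free g1=0, g2=0, g3=1, g4=1, g5=1 → Y1=0, Y2=1; observed Y1=0, Y2=1. Eliminates g1 inverted output.
Only g1 stuck-at-0 is consistent with every test.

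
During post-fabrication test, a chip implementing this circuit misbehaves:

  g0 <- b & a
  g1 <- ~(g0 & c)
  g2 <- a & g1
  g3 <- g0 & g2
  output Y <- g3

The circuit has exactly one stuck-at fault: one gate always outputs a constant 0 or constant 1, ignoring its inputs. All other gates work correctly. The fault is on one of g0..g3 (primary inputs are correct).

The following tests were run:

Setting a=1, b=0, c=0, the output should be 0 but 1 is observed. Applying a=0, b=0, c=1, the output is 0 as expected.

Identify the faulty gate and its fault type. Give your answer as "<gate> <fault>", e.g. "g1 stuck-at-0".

g0 stuck-at-1

Fault-free values for test 1 (a=1, b=0, c=0): g0=0, g1=1, g2=1, g3=0, giving Y=0. Observed 1.
Test 1: faults giving observed 1 are {g0 stuck-at-1, g3 stuck-at-1}.
Test 2 (a=0, b=0, c=1): fault-free g0=0, g1=1, g2=0, g3=0 → 0; observed 0. Eliminates g3 stuck-at-1.
Only g0 stuck-at-1 is consistent with every test.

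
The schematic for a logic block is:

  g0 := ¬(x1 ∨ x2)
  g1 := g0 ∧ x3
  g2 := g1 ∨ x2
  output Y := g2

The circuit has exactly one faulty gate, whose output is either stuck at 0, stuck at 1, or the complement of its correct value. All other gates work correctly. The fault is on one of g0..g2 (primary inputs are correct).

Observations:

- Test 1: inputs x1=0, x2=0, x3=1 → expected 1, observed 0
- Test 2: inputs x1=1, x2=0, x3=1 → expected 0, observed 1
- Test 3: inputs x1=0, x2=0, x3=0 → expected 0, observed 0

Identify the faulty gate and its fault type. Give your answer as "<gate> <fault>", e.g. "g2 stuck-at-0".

Fault-free values for test 1 (x1=0, x2=0, x3=1): g0=1, g1=1, g2=1, giving Y=1. Observed 0.
Test 1: faults giving observed 0 are {g0 stuck-at-0, g0 inverted output, g1 stuck-at-0, g1 inverted output, g2 stuck-at-0, g2 inverted output}.
Test 2 (x1=1, x2=0, x3=1): fault-free g0=0, g1=0, g2=0 → 0; observed 1. Eliminates g0 stuck-at-0, g1 stuck-at-0, g2 stuck-at-0.
Test 3 (x1=0, x2=0, x3=0): fault-free g0=1, g1=0, g2=0 → 0; observed 0. Eliminates g1 inverted output, g2 inverted output.
Only g0 inverted output is consistent with every test.

g0 inverted output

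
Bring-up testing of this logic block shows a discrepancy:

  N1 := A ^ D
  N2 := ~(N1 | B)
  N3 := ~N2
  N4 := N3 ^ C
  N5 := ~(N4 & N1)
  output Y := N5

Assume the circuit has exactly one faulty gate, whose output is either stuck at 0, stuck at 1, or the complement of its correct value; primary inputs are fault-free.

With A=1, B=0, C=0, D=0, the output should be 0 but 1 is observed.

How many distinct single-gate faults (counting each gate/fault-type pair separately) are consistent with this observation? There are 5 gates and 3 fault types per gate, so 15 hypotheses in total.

10

Fault-free: N1=1, N2=0, N3=1, N4=1, N5=0 → 0. Observed 1.
  N1: stuck-at-0, inverted output ✓; others ✗
  N2: stuck-at-1, inverted output ✓; others ✗
  N3: stuck-at-0, inverted output ✓; others ✗
  N4: stuck-at-0, inverted output ✓; others ✗
  N5: stuck-at-1, inverted output ✓; others ✗
Consistent faults: {N1 stuck-at-0, N1 inverted output, N2 stuck-at-1, N2 inverted output, N3 stuck-at-0, N3 inverted output, N4 stuck-at-0, N4 inverted output, N5 stuck-at-1, N5 inverted output} — 10 in all.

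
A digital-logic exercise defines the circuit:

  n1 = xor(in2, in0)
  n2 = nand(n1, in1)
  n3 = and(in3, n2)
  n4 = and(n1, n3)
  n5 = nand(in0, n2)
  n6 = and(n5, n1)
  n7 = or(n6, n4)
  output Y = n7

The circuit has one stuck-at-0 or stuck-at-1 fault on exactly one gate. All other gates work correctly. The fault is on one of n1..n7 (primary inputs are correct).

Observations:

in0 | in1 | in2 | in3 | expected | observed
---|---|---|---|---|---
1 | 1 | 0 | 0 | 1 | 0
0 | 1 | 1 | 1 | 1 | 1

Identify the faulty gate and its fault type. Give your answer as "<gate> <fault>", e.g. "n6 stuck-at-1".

n2 stuck-at-1

Fault-free values for test 1 (in0=1, in1=1, in2=0, in3=0): n1=1, n2=0, n3=0, n4=0, n5=1, n6=1, n7=1, giving Y=1. Observed 0.
Test 1: faults giving observed 0 are {n1 stuck-at-0, n2 stuck-at-1, n5 stuck-at-0, n6 stuck-at-0, n7 stuck-at-0}.
Test 2 (in0=0, in1=1, in2=1, in3=1): fault-free n1=1, n2=0, n3=0, n4=0, n5=1, n6=1, n7=1 → 1; observed 1. Eliminates n1 stuck-at-0, n5 stuck-at-0, n6 stuck-at-0, n7 stuck-at-0.
Only n2 stuck-at-1 is consistent with every test.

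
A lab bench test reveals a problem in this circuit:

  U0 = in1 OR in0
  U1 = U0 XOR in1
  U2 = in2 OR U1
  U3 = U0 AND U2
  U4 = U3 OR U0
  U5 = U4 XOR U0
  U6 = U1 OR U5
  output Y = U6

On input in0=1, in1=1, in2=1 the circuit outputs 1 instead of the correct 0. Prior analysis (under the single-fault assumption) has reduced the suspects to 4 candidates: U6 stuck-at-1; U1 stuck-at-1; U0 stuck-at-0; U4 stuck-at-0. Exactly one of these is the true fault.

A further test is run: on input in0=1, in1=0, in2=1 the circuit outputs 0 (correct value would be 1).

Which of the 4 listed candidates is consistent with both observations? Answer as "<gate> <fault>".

U0 stuck-at-0

Evaluate each candidate on input in0=1, in1=0, in2=1:
  U6 stuck-at-1: U0=1, U1=1, U2=1, U3=1, U4=1, U5=0, U6=1 [stuck-at-1] → 1 — eliminated
  U1 stuck-at-1: U0=1, U1=1 [stuck-at-1], U2=1, U3=1, U4=1, U5=0, U6=1 → 1 — eliminated
  U0 stuck-at-0: U0=0 [stuck-at-0], U1=0, U2=1, U3=0, U4=0, U5=0, U6=0 → 0 — matches
  U4 stuck-at-0: U0=1, U1=1, U2=1, U3=1, U4=0 [stuck-at-0], U5=1, U6=1 → 1 — eliminated
Only U0 stuck-at-0 reproduces the observed 0.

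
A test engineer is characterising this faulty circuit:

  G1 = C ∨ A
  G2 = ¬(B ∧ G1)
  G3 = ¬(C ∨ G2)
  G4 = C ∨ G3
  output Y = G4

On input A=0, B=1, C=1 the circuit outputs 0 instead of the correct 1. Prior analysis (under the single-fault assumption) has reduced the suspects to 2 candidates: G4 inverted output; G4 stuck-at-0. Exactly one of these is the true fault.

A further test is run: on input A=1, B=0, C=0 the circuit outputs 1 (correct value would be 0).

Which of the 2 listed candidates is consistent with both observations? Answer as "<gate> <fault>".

Evaluate each candidate on input A=1, B=0, C=0:
  G4 inverted output: G1=1, G2=1, G3=0, G4=1 [inverted output] → 1 — matches
  G4 stuck-at-0: G1=1, G2=1, G3=0, G4=0 [stuck-at-0] → 0 — eliminated
Only G4 inverted output reproduces the observed 1.

G4 inverted output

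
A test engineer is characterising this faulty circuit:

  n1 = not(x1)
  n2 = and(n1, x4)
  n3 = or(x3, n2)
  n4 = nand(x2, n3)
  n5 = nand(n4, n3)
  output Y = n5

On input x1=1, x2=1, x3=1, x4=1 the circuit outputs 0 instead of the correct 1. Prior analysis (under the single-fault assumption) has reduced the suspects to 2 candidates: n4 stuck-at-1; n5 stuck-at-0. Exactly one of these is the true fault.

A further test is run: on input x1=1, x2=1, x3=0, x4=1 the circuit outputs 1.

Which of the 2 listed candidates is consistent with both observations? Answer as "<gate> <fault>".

Evaluate each candidate on input x1=1, x2=1, x3=0, x4=1:
  n4 stuck-at-1: n1=0, n2=0, n3=0, n4=1 [stuck-at-1], n5=1 → 1 — matches
  n5 stuck-at-0: n1=0, n2=0, n3=0, n4=1, n5=0 [stuck-at-0] → 0 — eliminated
Only n4 stuck-at-1 reproduces the observed 1.

n4 stuck-at-1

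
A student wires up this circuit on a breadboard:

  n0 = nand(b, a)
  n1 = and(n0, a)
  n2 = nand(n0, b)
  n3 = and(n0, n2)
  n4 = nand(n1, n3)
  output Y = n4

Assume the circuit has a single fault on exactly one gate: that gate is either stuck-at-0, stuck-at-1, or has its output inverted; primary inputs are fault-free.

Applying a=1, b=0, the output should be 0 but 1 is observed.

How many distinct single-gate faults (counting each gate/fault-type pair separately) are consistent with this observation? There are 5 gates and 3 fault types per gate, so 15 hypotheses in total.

10

Fault-free: n0=1, n1=1, n2=1, n3=1, n4=0 → 0. Observed 1.
  n0: stuck-at-0, inverted output ✓; others ✗
  n1: stuck-at-0, inverted output ✓; others ✗
  n2: stuck-at-0, inverted output ✓; others ✗
  n3: stuck-at-0, inverted output ✓; others ✗
  n4: stuck-at-1, inverted output ✓; others ✗
Consistent faults: {n0 stuck-at-0, n0 inverted output, n1 stuck-at-0, n1 inverted output, n2 stuck-at-0, n2 inverted output, n3 stuck-at-0, n3 inverted output, n4 stuck-at-1, n4 inverted output} — 10 in all.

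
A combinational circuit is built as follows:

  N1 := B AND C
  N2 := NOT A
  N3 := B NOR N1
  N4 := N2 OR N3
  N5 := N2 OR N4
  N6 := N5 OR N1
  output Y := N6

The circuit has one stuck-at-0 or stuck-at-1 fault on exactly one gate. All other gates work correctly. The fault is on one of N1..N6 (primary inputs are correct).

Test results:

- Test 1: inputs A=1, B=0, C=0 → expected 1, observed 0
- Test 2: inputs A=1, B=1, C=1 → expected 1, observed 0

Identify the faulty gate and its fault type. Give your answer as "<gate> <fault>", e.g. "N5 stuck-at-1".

N6 stuck-at-0

Fault-free values for test 1 (A=1, B=0, C=0): N1=0, N2=0, N3=1, N4=1, N5=1, N6=1, giving Y=1. Observed 0.
Test 1: faults giving observed 0 are {N3 stuck-at-0, N4 stuck-at-0, N5 stuck-at-0, N6 stuck-at-0}.
Test 2 (A=1, B=1, C=1): fault-free N1=1, N2=0, N3=0, N4=0, N5=0, N6=1 → 1; observed 0. Eliminates N3 stuck-at-0, N4 stuck-at-0, N5 stuck-at-0.
Only N6 stuck-at-0 is consistent with every test.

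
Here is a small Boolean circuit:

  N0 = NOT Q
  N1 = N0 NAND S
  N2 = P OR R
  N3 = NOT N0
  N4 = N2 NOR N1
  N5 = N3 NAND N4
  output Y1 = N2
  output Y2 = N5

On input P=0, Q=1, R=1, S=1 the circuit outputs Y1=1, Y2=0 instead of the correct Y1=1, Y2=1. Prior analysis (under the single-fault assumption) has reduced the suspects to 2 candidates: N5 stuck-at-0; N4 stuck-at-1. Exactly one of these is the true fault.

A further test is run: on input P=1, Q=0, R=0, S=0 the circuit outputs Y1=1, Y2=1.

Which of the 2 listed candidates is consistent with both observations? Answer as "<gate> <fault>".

N4 stuck-at-1

Evaluate each candidate on input P=1, Q=0, R=0, S=0:
  N5 stuck-at-0: N0=1, N1=1, N2=1, N3=0, N4=0, N5=0 [stuck-at-0] → Y1=1, Y2=0 — eliminated
  N4 stuck-at-1: N0=1, N1=1, N2=1, N3=0, N4=1 [stuck-at-1], N5=1 → Y1=1, Y2=1 — matches
Only N4 stuck-at-1 reproduces the observed Y1=1, Y2=1.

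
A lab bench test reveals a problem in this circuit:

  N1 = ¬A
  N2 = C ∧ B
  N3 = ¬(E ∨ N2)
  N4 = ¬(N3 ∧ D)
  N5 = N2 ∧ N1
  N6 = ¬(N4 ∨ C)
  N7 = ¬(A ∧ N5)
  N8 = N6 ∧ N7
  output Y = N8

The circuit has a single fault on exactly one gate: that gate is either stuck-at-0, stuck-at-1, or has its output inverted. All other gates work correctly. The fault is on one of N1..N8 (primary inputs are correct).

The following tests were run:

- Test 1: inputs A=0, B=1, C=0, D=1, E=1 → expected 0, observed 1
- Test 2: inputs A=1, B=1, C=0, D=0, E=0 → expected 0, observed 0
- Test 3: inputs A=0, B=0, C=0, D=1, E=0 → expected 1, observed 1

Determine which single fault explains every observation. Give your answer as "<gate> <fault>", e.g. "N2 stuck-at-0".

Fault-free values for test 1 (A=0, B=1, C=0, D=1, E=1): N1=1, N2=0, N3=0, N4=1, N5=0, N6=0, N7=1, N8=0, giving Y=0. Observed 1.
Test 1: faults giving observed 1 are {N3 stuck-at-1, N3 inverted output, N4 stuck-at-0, N4 inverted output, N6 stuck-at-1, N6 inverted output, N8 stuck-at-1, N8 inverted output}.
Test 2 (A=1, B=1, C=0, D=0, E=0): fault-free N1=0, N2=0, N3=1, N4=1, N5=0, N6=0, N7=1, N8=0 → 0; observed 0. Eliminates N4 stuck-at-0, N4 inverted output, N6 stuck-at-1, N6 inverted output, N8 stuck-at-1, N8 inverted output.
Test 3 (A=0, B=0, C=0, D=1, E=0): fault-free N1=1, N2=0, N3=1, N4=0, N5=0, N6=1, N7=1, N8=1 → 1; observed 1. Eliminates N3 inverted output.
Only N3 stuck-at-1 is consistent with every test.

N3 stuck-at-1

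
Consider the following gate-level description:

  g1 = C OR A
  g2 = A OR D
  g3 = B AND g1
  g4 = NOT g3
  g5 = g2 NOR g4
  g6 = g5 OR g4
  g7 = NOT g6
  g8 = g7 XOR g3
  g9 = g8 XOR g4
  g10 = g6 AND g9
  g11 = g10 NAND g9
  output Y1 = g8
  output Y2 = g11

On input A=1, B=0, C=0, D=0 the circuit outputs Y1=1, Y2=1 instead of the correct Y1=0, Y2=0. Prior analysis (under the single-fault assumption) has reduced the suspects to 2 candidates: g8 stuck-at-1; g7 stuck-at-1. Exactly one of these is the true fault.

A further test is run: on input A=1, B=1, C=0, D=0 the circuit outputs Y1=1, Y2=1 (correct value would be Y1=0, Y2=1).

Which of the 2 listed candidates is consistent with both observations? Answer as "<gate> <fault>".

g8 stuck-at-1

Evaluate each candidate on input A=1, B=1, C=0, D=0:
  g8 stuck-at-1: g1=1, g2=1, g3=1, g4=0, g5=0, g6=0, g7=1, g8=1 [stuck-at-1], g9=1, g10=0, g11=1 → Y1=1, Y2=1 — matches
  g7 stuck-at-1: g1=1, g2=1, g3=1, g4=0, g5=0, g6=0, g7=1 [stuck-at-1], g8=0, g9=0, g10=0, g11=1 → Y1=0, Y2=1 — eliminated
Only g8 stuck-at-1 reproduces the observed Y1=1, Y2=1.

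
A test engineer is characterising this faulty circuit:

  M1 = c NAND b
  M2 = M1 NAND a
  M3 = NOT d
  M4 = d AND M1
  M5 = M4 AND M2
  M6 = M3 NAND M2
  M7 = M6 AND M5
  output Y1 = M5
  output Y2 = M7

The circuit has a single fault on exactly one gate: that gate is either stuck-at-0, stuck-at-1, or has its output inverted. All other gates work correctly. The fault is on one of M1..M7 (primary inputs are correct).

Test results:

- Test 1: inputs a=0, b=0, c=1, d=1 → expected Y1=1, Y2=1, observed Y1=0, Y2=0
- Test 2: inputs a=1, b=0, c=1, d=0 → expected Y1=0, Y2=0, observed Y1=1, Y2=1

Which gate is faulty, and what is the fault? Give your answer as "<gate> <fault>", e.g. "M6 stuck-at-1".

Fault-free values for test 1 (a=0, b=0, c=1, d=1): M1=1, M2=1, M3=0, M4=1, M5=1, M6=1, M7=1, giving Y1=1, Y2=1. Observed Y1=0, Y2=0.
Test 1: faults giving observed Y1=0, Y2=0 are {M1 stuck-at-0, M1 inverted output, M2 stuck-at-0, M2 inverted output, M4 stuck-at-0, M4 inverted output, M5 stuck-at-0, M5 inverted output}.
Test 2 (a=1, b=0, c=1, d=0): fault-free M1=1, M2=0, M3=1, M4=0, M5=0, M6=1, M7=0 → Y1=0, Y2=0; observed Y1=1, Y2=1. Eliminates M1 stuck-at-0, M1 inverted output, M2 stuck-at-0, M2 inverted output, M4 stuck-at-0, M4 inverted output, M5 stuck-at-0.
Only M5 inverted output is consistent with every test.

M5 inverted output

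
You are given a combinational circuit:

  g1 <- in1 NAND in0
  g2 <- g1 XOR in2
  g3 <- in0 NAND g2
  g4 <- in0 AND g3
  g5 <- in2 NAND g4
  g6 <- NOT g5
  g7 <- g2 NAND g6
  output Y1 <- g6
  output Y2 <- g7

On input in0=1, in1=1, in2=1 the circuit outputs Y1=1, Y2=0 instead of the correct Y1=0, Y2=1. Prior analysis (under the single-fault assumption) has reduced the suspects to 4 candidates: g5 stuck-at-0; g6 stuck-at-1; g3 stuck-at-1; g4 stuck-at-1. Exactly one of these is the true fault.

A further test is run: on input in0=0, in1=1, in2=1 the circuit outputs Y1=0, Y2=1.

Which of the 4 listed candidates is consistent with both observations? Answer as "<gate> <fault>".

Evaluate each candidate on input in0=0, in1=1, in2=1:
  g5 stuck-at-0: g1=1, g2=0, g3=1, g4=0, g5=0 [stuck-at-0], g6=1, g7=1 → Y1=1, Y2=1 — eliminated
  g6 stuck-at-1: g1=1, g2=0, g3=1, g4=0, g5=1, g6=1 [stuck-at-1], g7=1 → Y1=1, Y2=1 — eliminated
  g3 stuck-at-1: g1=1, g2=0, g3=1 [stuck-at-1], g4=0, g5=1, g6=0, g7=1 → Y1=0, Y2=1 — matches
  g4 stuck-at-1: g1=1, g2=0, g3=1, g4=1 [stuck-at-1], g5=0, g6=1, g7=1 → Y1=1, Y2=1 — eliminated
Only g3 stuck-at-1 reproduces the observed Y1=0, Y2=1.

g3 stuck-at-1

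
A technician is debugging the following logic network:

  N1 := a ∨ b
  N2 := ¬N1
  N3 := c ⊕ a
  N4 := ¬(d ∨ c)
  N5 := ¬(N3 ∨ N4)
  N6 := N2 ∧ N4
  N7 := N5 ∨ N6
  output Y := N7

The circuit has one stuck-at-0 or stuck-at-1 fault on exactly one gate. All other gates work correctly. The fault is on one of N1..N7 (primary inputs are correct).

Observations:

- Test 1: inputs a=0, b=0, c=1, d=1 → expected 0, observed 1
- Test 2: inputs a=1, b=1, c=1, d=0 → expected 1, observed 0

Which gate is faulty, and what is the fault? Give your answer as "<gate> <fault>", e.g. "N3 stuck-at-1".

Fault-free values for test 1 (a=0, b=0, c=1, d=1): N1=0, N2=1, N3=1, N4=0, N5=0, N6=0, N7=0, giving Y=0. Observed 1.
Test 1: faults giving observed 1 are {N3 stuck-at-0, N4 stuck-at-1, N5 stuck-at-1, N6 stuck-at-1, N7 stuck-at-1}.
Test 2 (a=1, b=1, c=1, d=0): fault-free N1=1, N2=0, N3=0, N4=0, N5=1, N6=0, N7=1 → 1; observed 0. Eliminates N3 stuck-at-0, N5 stuck-at-1, N6 stuck-at-1, N7 stuck-at-1.
Only N4 stuck-at-1 is consistent with every test.

N4 stuck-at-1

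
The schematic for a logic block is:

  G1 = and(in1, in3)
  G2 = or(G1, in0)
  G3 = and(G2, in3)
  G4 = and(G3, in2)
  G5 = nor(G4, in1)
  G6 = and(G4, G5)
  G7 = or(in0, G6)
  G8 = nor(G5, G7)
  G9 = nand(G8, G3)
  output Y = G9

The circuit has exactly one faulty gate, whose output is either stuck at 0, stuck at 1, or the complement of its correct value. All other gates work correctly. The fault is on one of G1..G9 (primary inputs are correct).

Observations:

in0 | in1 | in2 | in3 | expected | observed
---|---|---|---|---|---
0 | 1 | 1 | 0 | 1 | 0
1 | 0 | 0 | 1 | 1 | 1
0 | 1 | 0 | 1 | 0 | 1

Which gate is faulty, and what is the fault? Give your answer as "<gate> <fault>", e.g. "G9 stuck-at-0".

Fault-free values for test 1 (in0=0, in1=1, in2=1, in3=0): G1=0, G2=0, G3=0, G4=0, G5=0, G6=0, G7=0, G8=1, G9=1, giving Y=1. Observed 0.
Test 1: faults giving observed 0 are {G3 stuck-at-1, G3 inverted output, G9 stuck-at-0, G9 inverted output}.
Test 2 (in0=1, in1=0, in2=0, in3=1): fault-free G1=0, G2=1, G3=1, G4=0, G5=1, G6=0, G7=1, G8=0, G9=1 → 1; observed 1. Eliminates G9 stuck-at-0, G9 inverted output.
Test 3 (in0=0, in1=1, in2=0, in3=1): fault-free G1=1, G2=1, G3=1, G4=0, G5=0, G6=0, G7=0, G8=1, G9=0 → 0; observed 1. Eliminates G3 stuck-at-1.
Only G3 inverted output is consistent with every test.

G3 inverted output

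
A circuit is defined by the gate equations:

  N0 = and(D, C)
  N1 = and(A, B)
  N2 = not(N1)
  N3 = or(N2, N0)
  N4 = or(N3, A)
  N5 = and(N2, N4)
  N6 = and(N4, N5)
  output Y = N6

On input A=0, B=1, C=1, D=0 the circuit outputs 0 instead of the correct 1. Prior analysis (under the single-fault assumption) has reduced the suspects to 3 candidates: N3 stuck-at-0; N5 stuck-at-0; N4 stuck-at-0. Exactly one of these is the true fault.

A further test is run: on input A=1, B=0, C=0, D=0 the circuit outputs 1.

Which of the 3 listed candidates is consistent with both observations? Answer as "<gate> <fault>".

N3 stuck-at-0

Evaluate each candidate on input A=1, B=0, C=0, D=0:
  N3 stuck-at-0: N0=0, N1=0, N2=1, N3=0 [stuck-at-0], N4=1, N5=1, N6=1 → 1 — matches
  N5 stuck-at-0: N0=0, N1=0, N2=1, N3=1, N4=1, N5=0 [stuck-at-0], N6=0 → 0 — eliminated
  N4 stuck-at-0: N0=0, N1=0, N2=1, N3=1, N4=0 [stuck-at-0], N5=0, N6=0 → 0 — eliminated
Only N3 stuck-at-0 reproduces the observed 1.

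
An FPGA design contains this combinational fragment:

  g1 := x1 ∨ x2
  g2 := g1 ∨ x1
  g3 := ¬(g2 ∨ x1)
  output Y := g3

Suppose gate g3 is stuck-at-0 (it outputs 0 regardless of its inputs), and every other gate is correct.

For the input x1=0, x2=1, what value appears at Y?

0

Propagate with g3 forced: g1=1, g2=1, g3=0 [stuck-at-0].
So Y = 0. (Same as the fault-free value — the fault is masked on this input.)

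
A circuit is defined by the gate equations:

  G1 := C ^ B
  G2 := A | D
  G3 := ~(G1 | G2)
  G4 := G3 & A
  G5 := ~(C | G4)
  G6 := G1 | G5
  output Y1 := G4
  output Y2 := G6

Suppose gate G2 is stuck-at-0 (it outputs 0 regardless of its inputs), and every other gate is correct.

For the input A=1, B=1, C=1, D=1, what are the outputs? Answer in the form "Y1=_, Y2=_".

Propagate with G2 forced: G1=0, G2=0 [stuck-at-0], G3=1, G4=1, G5=0, G6=0.
So the outputs are Y1=1, Y2=0. (Without the fault they would be Y1=0, Y2=0.)

Y1=1, Y2=0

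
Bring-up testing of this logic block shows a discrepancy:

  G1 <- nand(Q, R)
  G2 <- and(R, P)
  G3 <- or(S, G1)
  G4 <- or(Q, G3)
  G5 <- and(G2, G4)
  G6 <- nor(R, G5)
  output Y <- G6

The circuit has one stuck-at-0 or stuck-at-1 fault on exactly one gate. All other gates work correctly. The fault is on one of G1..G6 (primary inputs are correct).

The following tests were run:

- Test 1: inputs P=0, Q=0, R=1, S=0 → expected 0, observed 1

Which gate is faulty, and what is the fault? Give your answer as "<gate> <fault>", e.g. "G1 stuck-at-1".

Fault-free values for test 1 (P=0, Q=0, R=1, S=0): G1=1, G2=0, G3=1, G4=1, G5=0, G6=0, giving Y=0. Observed 1.
Test 1: faults giving observed 1 are {G6 stuck-at-1}.
Only G6 stuck-at-1 is consistent with every test.

G6 stuck-at-1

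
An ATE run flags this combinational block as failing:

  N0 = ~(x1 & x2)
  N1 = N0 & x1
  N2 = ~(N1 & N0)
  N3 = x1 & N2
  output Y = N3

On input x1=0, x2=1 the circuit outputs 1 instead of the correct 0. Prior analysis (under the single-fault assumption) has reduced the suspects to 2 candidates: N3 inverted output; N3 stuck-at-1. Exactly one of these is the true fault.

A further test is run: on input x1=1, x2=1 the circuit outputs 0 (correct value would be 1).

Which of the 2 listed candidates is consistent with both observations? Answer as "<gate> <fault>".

N3 inverted output

Evaluate each candidate on input x1=1, x2=1:
  N3 inverted output: N0=0, N1=0, N2=1, N3=0 [inverted output] → 0 — matches
  N3 stuck-at-1: N0=0, N1=0, N2=1, N3=1 [stuck-at-1] → 1 — eliminated
Only N3 inverted output reproduces the observed 0.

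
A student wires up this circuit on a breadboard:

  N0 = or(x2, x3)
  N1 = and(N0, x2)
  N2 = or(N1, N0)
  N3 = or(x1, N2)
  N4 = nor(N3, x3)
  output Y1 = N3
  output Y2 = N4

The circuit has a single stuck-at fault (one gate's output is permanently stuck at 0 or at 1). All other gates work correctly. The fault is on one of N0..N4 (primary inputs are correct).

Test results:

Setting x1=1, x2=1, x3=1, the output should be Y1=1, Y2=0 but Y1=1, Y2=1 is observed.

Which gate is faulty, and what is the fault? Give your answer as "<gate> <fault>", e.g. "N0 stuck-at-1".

Fault-free values for test 1 (x1=1, x2=1, x3=1): N0=1, N1=1, N2=1, N3=1, N4=0, giving Y1=1, Y2=0. Observed Y1=1, Y2=1.
Test 1: faults giving observed Y1=1, Y2=1 are {N4 stuck-at-1}.
Only N4 stuck-at-1 is consistent with every test.

N4 stuck-at-1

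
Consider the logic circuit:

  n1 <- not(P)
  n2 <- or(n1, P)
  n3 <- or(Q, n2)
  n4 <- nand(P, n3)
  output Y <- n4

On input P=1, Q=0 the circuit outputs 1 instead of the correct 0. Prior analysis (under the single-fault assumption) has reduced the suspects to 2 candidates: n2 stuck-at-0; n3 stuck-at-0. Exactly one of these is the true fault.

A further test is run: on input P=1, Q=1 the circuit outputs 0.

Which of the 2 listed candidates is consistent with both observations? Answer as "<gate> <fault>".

n2 stuck-at-0

Evaluate each candidate on input P=1, Q=1:
  n2 stuck-at-0: n1=0, n2=0 [stuck-at-0], n3=1, n4=0 → 0 — matches
  n3 stuck-at-0: n1=0, n2=1, n3=0 [stuck-at-0], n4=1 → 1 — eliminated
Only n2 stuck-at-0 reproduces the observed 0.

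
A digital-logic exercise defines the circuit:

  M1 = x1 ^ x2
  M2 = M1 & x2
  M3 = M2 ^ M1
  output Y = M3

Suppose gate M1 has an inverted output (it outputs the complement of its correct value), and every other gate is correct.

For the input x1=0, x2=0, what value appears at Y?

1

Propagate with M1 forced: M1=1 [inverted output], M2=0, M3=1.
So Y = 1. (Without the fault it would be 0.)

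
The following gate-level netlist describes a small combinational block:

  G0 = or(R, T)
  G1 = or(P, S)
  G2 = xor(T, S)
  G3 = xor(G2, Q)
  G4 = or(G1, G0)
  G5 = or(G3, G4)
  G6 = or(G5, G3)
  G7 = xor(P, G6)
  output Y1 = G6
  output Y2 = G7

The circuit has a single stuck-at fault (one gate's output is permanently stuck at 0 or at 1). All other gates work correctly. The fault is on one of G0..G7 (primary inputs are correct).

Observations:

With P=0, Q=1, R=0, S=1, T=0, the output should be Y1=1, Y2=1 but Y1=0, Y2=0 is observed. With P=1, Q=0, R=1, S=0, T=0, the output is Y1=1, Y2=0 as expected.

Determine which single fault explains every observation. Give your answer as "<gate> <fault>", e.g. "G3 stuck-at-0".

G1 stuck-at-0

Fault-free values for test 1 (P=0, Q=1, R=0, S=1, T=0): G0=0, G1=1, G2=1, G3=0, G4=1, G5=1, G6=1, G7=1, giving Y1=1, Y2=1. Observed Y1=0, Y2=0.
Test 1: faults giving observed Y1=0, Y2=0 are {G1 stuck-at-0, G4 stuck-at-0, G5 stuck-at-0, G6 stuck-at-0}.
Test 2 (P=1, Q=0, R=1, S=0, T=0): fault-free G0=1, G1=1, G2=0, G3=0, G4=1, G5=1, G6=1, G7=0 → Y1=1, Y2=0; observed Y1=1, Y2=0. Eliminates G4 stuck-at-0, G5 stuck-at-0, G6 stuck-at-0.
Only G1 stuck-at-0 is consistent with every test.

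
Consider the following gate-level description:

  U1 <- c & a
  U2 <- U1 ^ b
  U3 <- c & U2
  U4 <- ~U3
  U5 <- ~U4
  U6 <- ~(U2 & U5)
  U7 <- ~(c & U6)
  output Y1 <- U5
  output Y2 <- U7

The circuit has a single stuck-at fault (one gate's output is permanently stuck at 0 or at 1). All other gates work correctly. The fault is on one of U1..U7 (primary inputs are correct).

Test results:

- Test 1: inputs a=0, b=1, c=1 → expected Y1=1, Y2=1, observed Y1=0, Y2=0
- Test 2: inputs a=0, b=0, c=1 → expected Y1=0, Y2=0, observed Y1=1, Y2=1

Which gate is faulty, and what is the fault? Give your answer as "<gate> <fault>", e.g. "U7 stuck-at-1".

Fault-free values for test 1 (a=0, b=1, c=1): U1=0, U2=1, U3=1, U4=0, U5=1, U6=0, U7=1, giving Y1=1, Y2=1. Observed Y1=0, Y2=0.
Test 1: faults giving observed Y1=0, Y2=0 are {U1 stuck-at-1, U2 stuck-at-0, U3 stuck-at-0, U4 stuck-at-1, U5 stuck-at-0}.
Test 2 (a=0, b=0, c=1): fault-free U1=0, U2=0, U3=0, U4=1, U5=0, U6=1, U7=0 → Y1=0, Y2=0; observed Y1=1, Y2=1. Eliminates U2 stuck-at-0, U3 stuck-at-0, U4 stuck-at-1, U5 stuck-at-0.
Only U1 stuck-at-1 is consistent with every test.

U1 stuck-at-1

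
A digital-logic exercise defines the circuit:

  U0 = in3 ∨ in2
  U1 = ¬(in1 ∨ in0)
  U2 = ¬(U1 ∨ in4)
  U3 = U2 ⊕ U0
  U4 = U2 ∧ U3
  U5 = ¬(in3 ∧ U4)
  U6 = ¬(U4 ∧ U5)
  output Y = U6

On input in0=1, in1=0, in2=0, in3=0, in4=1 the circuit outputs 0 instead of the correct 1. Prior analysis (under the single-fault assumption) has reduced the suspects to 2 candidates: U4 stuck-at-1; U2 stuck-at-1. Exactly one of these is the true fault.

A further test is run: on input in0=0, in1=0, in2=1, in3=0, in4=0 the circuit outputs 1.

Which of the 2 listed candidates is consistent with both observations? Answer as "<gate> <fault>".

Evaluate each candidate on input in0=0, in1=0, in2=1, in3=0, in4=0:
  U4 stuck-at-1: U0=1, U1=1, U2=0, U3=1, U4=1 [stuck-at-1], U5=1, U6=0 → 0 — eliminated
  U2 stuck-at-1: U0=1, U1=1, U2=1 [stuck-at-1], U3=0, U4=0, U5=1, U6=1 → 1 — matches
Only U2 stuck-at-1 reproduces the observed 1.

U2 stuck-at-1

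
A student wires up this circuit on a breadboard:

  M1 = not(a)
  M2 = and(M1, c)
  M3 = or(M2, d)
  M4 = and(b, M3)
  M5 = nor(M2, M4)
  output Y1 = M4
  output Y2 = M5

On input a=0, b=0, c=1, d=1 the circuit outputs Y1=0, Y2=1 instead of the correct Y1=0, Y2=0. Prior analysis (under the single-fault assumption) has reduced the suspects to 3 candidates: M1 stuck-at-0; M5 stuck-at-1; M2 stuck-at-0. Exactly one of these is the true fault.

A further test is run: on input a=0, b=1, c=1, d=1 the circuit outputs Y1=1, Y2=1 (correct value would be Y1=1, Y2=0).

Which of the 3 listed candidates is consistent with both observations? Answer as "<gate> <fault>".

Evaluate each candidate on input a=0, b=1, c=1, d=1:
  M1 stuck-at-0: M1=0 [stuck-at-0], M2=0, M3=1, M4=1, M5=0 → Y1=1, Y2=0 — eliminated
  M5 stuck-at-1: M1=1, M2=1, M3=1, M4=1, M5=1 [stuck-at-1] → Y1=1, Y2=1 — matches
  M2 stuck-at-0: M1=1, M2=0 [stuck-at-0], M3=1, M4=1, M5=0 → Y1=1, Y2=0 — eliminated
Only M5 stuck-at-1 reproduces the observed Y1=1, Y2=1.

M5 stuck-at-1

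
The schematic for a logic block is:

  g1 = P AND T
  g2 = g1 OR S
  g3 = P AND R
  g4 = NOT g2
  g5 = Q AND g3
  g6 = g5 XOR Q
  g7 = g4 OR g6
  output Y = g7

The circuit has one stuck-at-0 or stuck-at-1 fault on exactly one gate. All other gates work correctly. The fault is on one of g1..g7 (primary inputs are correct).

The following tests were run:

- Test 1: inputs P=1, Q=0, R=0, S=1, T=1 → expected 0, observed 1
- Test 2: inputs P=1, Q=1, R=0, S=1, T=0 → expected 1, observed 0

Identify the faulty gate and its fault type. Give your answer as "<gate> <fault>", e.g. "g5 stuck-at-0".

g5 stuck-at-1

Fault-free values for test 1 (P=1, Q=0, R=0, S=1, T=1): g1=1, g2=1, g3=0, g4=0, g5=0, g6=0, g7=0, giving Y=0. Observed 1.
Test 1: faults giving observed 1 are {g2 stuck-at-0, g4 stuck-at-1, g5 stuck-at-1, g6 stuck-at-1, g7 stuck-at-1}.
Test 2 (P=1, Q=1, R=0, S=1, T=0): fault-free g1=0, g2=1, g3=0, g4=0, g5=0, g6=1, g7=1 → 1; observed 0. Eliminates g2 stuck-at-0, g4 stuck-at-1, g6 stuck-at-1, g7 stuck-at-1.
Only g5 stuck-at-1 is consistent with every test.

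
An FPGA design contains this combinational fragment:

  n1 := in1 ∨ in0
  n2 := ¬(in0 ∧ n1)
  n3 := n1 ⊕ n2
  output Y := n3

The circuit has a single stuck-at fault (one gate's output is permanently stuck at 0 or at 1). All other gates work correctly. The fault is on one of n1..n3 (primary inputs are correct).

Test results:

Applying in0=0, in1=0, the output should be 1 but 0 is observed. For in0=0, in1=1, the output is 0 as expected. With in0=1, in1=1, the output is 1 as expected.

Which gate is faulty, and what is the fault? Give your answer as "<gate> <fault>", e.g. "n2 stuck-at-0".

Fault-free values for test 1 (in0=0, in1=0): n1=0, n2=1, n3=1, giving Y=1. Observed 0.
Test 1: faults giving observed 0 are {n1 stuck-at-1, n2 stuck-at-0, n3 stuck-at-0}.
Test 2 (in0=0, in1=1): fault-free n1=1, n2=1, n3=0 → 0; observed 0. Eliminates n2 stuck-at-0.
Test 3 (in0=1, in1=1): fault-free n1=1, n2=0, n3=1 → 1; observed 1. Eliminates n3 stuck-at-0.
Only n1 stuck-at-1 is consistent with every test.

n1 stuck-at-1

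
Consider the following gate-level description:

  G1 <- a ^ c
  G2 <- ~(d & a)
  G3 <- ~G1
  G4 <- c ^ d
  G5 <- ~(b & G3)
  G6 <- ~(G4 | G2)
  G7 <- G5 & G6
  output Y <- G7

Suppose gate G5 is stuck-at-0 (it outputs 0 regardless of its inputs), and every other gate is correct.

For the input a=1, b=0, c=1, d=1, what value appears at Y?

Propagate with G5 forced: G1=0, G2=0, G3=1, G4=0, G5=0 [stuck-at-0], G6=1, G7=0.
So Y = 0. (Without the fault it would be 1.)

0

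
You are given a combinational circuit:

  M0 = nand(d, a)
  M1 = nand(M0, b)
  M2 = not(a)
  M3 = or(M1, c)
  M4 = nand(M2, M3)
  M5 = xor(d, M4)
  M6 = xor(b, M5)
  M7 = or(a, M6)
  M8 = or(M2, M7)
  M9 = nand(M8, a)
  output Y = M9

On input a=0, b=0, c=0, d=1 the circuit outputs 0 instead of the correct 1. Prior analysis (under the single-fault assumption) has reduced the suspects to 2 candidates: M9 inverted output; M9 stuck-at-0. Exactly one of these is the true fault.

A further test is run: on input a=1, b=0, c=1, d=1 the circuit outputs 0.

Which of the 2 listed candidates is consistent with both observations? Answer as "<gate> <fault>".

Evaluate each candidate on input a=1, b=0, c=1, d=1:
  M9 inverted output: M0=0, M1=1, M2=0, M3=1, M4=1, M5=0, M6=0, M7=1, M8=1, M9=1 [inverted output] → 1 — eliminated
  M9 stuck-at-0: M0=0, M1=1, M2=0, M3=1, M4=1, M5=0, M6=0, M7=1, M8=1, M9=0 [stuck-at-0] → 0 — matches
Only M9 stuck-at-0 reproduces the observed 0.

M9 stuck-at-0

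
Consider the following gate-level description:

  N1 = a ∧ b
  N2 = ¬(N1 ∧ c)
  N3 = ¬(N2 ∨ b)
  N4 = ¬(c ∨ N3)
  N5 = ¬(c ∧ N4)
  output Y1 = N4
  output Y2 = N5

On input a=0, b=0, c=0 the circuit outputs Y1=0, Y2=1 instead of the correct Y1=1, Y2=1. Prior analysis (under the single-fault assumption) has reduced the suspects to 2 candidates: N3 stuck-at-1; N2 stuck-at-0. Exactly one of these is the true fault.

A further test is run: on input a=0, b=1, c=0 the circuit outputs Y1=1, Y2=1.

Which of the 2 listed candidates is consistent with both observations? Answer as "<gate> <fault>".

Evaluate each candidate on input a=0, b=1, c=0:
  N3 stuck-at-1: N1=0, N2=1, N3=1 [stuck-at-1], N4=0, N5=1 → Y1=0, Y2=1 — eliminated
  N2 stuck-at-0: N1=0, N2=0 [stuck-at-0], N3=0, N4=1, N5=1 → Y1=1, Y2=1 — matches
Only N2 stuck-at-0 reproduces the observed Y1=1, Y2=1.

N2 stuck-at-0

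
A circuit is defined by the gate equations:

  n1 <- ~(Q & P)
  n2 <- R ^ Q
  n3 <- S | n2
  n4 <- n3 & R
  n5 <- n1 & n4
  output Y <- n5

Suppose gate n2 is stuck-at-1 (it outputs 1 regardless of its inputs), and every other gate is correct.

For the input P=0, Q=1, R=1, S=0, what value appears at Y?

Propagate with n2 forced: n1=1, n2=1 [stuck-at-1], n3=1, n4=1, n5=1.
So Y = 1. (Without the fault it would be 0.)

1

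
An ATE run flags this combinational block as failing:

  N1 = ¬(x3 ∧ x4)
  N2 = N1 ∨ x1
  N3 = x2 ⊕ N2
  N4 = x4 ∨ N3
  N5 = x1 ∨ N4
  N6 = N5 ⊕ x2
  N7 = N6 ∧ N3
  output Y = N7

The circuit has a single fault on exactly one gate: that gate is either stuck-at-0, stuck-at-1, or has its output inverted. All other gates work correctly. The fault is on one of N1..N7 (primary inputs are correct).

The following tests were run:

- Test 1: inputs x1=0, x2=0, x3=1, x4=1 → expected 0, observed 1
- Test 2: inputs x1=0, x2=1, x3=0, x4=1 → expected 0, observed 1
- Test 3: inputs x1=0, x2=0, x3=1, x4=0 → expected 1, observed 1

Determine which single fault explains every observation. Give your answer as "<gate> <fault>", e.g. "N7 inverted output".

N7 stuck-at-1

Fault-free values for test 1 (x1=0, x2=0, x3=1, x4=1): N1=0, N2=0, N3=0, N4=1, N5=1, N6=1, N7=0, giving Y=0. Observed 1.
Test 1: faults giving observed 1 are {N1 stuck-at-1, N1 inverted output, N2 stuck-at-1, N2 inverted output, N3 stuck-at-1, N3 inverted output, N7 stuck-at-1, N7 inverted output}.
Test 2 (x1=0, x2=1, x3=0, x4=1): fault-free N1=1, N2=1, N3=0, N4=1, N5=1, N6=0, N7=0 → 0; observed 1. Eliminates N1 stuck-at-1, N1 inverted output, N2 stuck-at-1, N2 inverted output, N3 stuck-at-1, N3 inverted output.
Test 3 (x1=0, x2=0, x3=1, x4=0): fault-free N1=1, N2=1, N3=1, N4=1, N5=1, N6=1, N7=1 → 1; observed 1. Eliminates N7 inverted output.
Only N7 stuck-at-1 is consistent with every test.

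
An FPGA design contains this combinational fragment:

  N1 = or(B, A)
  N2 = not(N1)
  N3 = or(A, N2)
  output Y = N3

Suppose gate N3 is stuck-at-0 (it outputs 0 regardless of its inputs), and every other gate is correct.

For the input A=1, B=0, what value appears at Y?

0

Propagate with N3 forced: N1=1, N2=0, N3=0 [stuck-at-0].
So Y = 0. (Without the fault it would be 1.)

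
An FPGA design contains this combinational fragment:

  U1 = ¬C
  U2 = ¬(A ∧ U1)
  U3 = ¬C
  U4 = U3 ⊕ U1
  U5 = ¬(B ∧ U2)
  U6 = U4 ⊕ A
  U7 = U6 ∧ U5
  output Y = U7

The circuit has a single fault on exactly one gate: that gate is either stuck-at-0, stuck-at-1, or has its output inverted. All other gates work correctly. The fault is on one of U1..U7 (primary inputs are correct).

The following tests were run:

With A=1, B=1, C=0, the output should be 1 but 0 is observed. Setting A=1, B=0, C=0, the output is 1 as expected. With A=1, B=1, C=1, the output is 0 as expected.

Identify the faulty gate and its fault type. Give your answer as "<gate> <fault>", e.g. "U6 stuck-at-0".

Fault-free values for test 1 (A=1, B=1, C=0): U1=1, U2=0, U3=1, U4=0, U5=1, U6=1, U7=1, giving Y=1. Observed 0.
Test 1: faults giving observed 0 are {U1 stuck-at-0, U1 inverted output, U2 stuck-at-1, U2 inverted output, U3 stuck-at-0, U3 inverted output, U4 stuck-at-1, U4 inverted output, U5 stuck-at-0, U5 inverted output, U6 stuck-at-0, U6 inverted output, U7 stuck-at-0, U7 inverted output}.
Test 2 (A=1, B=0, C=0): fault-free U1=1, U2=0, U3=1, U4=0, U5=1, U6=1, U7=1 → 1; observed 1. Eliminates U1 stuck-at-0, U1 inverted output, U3 stuck-at-0, U3 inverted output, U4 stuck-at-1, U4 inverted output, U5 stuck-at-0, U5 inverted output, U6 stuck-at-0, U6 inverted output, U7 stuck-at-0, U7 inverted output.
Test 3 (A=1, B=1, C=1): fault-free U1=0, U2=1, U3=0, U4=0, U5=0, U6=1, U7=0 → 0; observed 0. Eliminates U2 inverted output.
Only U2 stuck-at-1 is consistent with every test.

U2 stuck-at-1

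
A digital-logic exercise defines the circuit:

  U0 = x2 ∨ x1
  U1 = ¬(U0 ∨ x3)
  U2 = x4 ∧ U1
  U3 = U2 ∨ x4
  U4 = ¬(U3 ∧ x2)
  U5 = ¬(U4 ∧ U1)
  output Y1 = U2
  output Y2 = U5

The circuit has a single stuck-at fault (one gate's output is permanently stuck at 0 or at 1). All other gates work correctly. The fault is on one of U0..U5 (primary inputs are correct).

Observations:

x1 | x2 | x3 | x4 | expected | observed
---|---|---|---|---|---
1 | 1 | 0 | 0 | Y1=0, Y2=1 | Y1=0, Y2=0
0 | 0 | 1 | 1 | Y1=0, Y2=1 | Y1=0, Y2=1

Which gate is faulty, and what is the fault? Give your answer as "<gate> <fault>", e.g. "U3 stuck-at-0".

Fault-free values for test 1 (x1=1, x2=1, x3=0, x4=0): U0=1, U1=0, U2=0, U3=0, U4=1, U5=1, giving Y1=0, Y2=1. Observed Y1=0, Y2=0.
Test 1: faults giving observed Y1=0, Y2=0 are {U0 stuck-at-0, U1 stuck-at-1, U5 stuck-at-0}.
Test 2 (x1=0, x2=0, x3=1, x4=1): fault-free U0=0, U1=0, U2=0, U3=1, U4=1, U5=1 → Y1=0, Y2=1; observed Y1=0, Y2=1. Eliminates U1 stuck-at-1, U5 stuck-at-0.
Only U0 stuck-at-0 is consistent with every test.

U0 stuck-at-0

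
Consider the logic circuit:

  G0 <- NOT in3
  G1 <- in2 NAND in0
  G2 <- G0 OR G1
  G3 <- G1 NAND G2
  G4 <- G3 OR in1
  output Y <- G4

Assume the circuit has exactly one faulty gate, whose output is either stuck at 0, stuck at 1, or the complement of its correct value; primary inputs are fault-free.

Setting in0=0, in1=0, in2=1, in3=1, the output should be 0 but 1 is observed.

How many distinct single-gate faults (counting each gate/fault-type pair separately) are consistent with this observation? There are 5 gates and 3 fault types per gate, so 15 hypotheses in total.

8

Fault-free: G0=0, G1=1, G2=1, G3=0, G4=0 → 0. Observed 1.
  G0: none of the 3 fault types match ✗
  G1: stuck-at-0, inverted output ✓; others ✗
  G2: stuck-at-0, inverted output ✓; others ✗
  G3: stuck-at-1, inverted output ✓; others ✗
  G4: stuck-at-1, inverted output ✓; others ✗
Consistent faults: {G1 stuck-at-0, G1 inverted output, G2 stuck-at-0, G2 inverted output, G3 stuck-at-1, G3 inverted output, G4 stuck-at-1, G4 inverted output} — 8 in all.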